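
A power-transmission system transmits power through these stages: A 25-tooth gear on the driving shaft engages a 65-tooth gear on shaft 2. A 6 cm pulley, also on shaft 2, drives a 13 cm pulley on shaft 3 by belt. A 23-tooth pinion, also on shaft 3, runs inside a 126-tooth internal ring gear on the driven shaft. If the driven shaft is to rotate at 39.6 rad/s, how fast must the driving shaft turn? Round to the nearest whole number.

1222 rad/s

Overall ratio R = 2.6 × 2.1667 × 5.4783 = 30.861.
Required input speed = output speed × R = 39.6 × 30.861 = 1222.1 rad/s.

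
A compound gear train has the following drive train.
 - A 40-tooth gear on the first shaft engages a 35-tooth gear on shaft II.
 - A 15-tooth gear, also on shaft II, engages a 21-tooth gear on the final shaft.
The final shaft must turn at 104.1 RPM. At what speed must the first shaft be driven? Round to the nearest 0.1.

127.5 RPM

Overall ratio R = 0.875 × 1.4 = 1.225.
Required input speed = output speed × R = 104.1 × 1.225 = 127.52 RPM.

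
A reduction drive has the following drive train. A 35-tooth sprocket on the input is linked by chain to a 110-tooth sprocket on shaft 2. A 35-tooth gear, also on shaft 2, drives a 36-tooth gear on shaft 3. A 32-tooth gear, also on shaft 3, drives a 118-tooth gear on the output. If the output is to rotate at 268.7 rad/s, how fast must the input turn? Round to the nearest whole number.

Overall ratio R = 3.1429 × 1.0286 × 3.6875 = 11.92.
Required input speed = output speed × R = 268.7 × 11.92 = 3203 rad/s.

3203 rad/s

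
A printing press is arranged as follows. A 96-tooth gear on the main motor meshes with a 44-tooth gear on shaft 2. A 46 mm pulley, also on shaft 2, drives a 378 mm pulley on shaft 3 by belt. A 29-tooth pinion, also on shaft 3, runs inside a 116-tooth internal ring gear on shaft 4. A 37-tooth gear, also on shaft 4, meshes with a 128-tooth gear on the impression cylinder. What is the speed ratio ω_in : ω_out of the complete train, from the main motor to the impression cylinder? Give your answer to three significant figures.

52.1

Each stage contributes driven/driver: gear mesh 44/96 = 0.45833, belt 378/46 = 8.2174, internal gear 116/29 = 4, gear mesh 128/37 = 3.4595.
Overall: 0.45833 × 8.2174 × 4 × 3.4595 = 52.118.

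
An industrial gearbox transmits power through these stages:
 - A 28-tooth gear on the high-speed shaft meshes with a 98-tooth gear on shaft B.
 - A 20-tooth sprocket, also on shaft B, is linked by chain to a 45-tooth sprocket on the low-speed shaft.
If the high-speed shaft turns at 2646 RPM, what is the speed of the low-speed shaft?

gear mesh 98/28 = 3.5 → 2646/3.5 = 756 RPM
chain 45/20 = 2.25 → 756/2.25 = 336 RPM

336 RPM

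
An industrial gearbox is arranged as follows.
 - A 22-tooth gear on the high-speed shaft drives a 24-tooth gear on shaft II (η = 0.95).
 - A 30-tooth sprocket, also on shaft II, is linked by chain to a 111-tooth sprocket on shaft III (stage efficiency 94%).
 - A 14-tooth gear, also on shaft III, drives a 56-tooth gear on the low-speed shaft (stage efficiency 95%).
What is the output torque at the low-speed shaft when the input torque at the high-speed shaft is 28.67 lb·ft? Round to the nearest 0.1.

392.7 lb·ft

After the gear mesh (24/22): 28.67 × 1.0909 × 0.95 = 29.713 lb·ft
After the chain (111/30): 29.713 × 3.7 × 0.94 = 103.34 lb·ft
After the gear mesh (56/14): 103.34 × 4 × 0.95 = 392.69 lb·ft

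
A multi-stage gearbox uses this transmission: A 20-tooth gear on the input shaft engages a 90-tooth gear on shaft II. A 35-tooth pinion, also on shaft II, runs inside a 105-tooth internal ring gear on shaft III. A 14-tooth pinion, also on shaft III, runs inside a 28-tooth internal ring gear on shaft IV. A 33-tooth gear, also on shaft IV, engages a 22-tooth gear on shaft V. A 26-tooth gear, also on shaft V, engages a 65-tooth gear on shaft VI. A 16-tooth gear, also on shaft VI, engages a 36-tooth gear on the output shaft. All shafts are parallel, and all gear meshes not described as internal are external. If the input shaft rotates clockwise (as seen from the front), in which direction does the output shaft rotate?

the input shaft → shaft II: external mesh, 1 reversal → CCW.
shaft II → shaft III: internal mesh, same direction → CCW.
shaft III → shaft IV: internal mesh, same direction → CCW.
shaft IV → shaft V: external mesh, 1 reversal → CW.
shaft V → shaft VI: external mesh, 1 reversal → CCW.
shaft VI → the output shaft: external mesh, 1 reversal → CW.
4 reversals in total — an even number — so the output shaft turns the same way as the input shaft.

clockwise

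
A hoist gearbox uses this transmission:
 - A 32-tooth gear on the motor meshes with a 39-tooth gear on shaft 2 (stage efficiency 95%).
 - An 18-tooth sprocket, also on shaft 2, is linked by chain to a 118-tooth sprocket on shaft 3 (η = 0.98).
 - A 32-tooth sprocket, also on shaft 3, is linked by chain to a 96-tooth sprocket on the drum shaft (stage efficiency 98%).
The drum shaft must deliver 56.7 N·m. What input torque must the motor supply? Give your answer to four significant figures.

2.593 N·m

Overall ratio R = 1.2188 × 6.5556 × 3 = 23.969; overall efficiency η = 0.95 × 0.98 × 0.98 = 0.9124.
Input torque = output torque / (R × η) = 56.7 / (23.969 × 0.9124) = 2.5928 N·m.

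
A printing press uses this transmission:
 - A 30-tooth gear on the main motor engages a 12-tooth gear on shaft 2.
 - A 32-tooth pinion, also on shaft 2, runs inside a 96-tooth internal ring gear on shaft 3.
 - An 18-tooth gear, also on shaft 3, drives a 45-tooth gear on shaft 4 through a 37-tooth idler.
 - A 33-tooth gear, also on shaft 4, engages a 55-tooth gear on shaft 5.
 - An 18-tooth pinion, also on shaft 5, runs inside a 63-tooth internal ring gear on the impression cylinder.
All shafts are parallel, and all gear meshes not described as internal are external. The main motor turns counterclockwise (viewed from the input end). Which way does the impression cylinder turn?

counterclockwise

the main motor → shaft 2: external mesh, 1 reversal → CW.
shaft 2 → shaft 3: internal mesh, same direction → CW.
shaft 3 → shaft 4: driver → idler → driven is 2 external meshes, 2 reversals → CW.
shaft 4 → shaft 5: external mesh, 1 reversal → CCW.
shaft 5 → the impression cylinder: internal mesh, same direction → CCW.
4 reversals in total — an even number — so the impression cylinder turns the same way as the main motor.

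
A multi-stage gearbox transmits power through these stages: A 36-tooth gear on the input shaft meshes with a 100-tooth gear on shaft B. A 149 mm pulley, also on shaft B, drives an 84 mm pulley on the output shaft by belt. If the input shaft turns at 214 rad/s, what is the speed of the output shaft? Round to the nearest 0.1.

136.7 rad/s

Gear mesh: ratio = 100/36 = 2.7778, so shaft B turns at 214 / 2.7778 = 77.04 rad/s.
Belt: ratio = 84/149 = 0.56376, so the output shaft turns at 77.04 / 0.56376 = 136.65 rad/s.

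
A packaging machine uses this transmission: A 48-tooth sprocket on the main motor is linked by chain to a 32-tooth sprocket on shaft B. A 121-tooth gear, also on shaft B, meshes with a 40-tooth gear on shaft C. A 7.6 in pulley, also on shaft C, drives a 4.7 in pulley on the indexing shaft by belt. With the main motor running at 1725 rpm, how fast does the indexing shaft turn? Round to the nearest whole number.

12657 rpm

chain 32/48 = 0.66667 → 1725/0.66667 = 2587.5 rpm
gear mesh 40/121 = 0.33058 → 2587.5/0.33058 = 7827.2 rpm
belt 4.7/7.6 = 0.61842 → 7827.2/0.61842 = 12657 rpm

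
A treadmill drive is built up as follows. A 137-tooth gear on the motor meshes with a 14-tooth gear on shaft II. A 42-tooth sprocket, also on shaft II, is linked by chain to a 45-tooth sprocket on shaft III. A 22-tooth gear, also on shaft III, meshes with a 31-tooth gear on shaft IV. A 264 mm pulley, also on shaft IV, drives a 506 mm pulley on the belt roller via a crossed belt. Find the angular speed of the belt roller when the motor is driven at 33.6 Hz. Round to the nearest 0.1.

Gear mesh: ratio = 14/137 = 0.10219, so shaft II turns at 33.6 / 0.10219 = 328.8 Hz.
Chain: ratio = 45/42 = 1.0714, so shaft III turns at 328.8 / 1.0714 = 306.88 Hz.
Gear mesh: ratio = 31/22 = 1.4091, so shaft IV turns at 306.88 / 1.4091 = 217.79 Hz.
Belt: ratio = 506/264 = 1.9167, so the belt roller turns at 217.79 / 1.9167 = 113.63 Hz.

113.6 Hz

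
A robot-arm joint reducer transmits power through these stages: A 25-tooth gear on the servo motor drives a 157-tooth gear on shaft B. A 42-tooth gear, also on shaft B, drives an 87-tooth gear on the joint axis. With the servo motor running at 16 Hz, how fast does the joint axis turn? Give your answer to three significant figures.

the servo motor → shaft B (gear mesh, 157/25): 16 ÷ 6.28 = 2.5478 Hz
shaft B → the joint axis (gear mesh, 87/42): 2.5478 ÷ 2.0714 = 1.23 Hz

1.23 Hz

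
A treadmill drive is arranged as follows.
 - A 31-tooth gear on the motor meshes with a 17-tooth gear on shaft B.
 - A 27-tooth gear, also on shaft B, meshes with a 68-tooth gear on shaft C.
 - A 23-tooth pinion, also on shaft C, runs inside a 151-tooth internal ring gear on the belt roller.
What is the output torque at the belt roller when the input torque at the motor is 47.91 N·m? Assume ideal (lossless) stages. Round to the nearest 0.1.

434.4 N·m

After the gear mesh (17/31): 47.91 × 0.54839 = 26.273 N·m
After the gear mesh (68/27): 26.273 × 2.5185 = 66.17 N·m
After the internal gear (151/23): 66.17 × 6.5652 = 434.42 N·m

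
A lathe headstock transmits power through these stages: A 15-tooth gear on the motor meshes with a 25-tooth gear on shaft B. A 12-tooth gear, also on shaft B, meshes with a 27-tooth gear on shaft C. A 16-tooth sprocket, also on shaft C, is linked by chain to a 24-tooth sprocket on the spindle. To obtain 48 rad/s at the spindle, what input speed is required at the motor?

270 rad/s

Overall ratio R = 1.6667 × 2.25 × 1.5 = 5.625.
Required input speed = output speed × R = 48 × 5.625 = 270 rad/s.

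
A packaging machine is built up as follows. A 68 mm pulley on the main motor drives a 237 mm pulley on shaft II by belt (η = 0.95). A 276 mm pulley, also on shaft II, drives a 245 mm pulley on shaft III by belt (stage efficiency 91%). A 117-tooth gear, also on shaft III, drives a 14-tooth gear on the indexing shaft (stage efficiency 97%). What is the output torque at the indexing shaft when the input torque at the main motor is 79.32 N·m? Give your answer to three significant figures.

24.6 N·m

belt 237/68 = 3.4853 → τ = 79.32·3.4853·0.95 = 262.63 N·m
belt 245/276 = 0.88768 → τ = 262.63·0.88768·0.91 = 212.15 N·m
gear mesh 14/117 = 0.11966 → τ = 212.15·0.11966·0.97 = 24.624 N·m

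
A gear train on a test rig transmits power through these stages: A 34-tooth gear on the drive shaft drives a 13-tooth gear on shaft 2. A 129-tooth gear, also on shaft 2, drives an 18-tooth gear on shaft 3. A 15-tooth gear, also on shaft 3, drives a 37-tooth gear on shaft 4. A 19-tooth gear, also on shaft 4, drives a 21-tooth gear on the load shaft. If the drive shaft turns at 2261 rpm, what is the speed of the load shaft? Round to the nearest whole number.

the drive shaft → shaft 2 (gear mesh, 13/34): 2261 ÷ 0.38235 = 5913.4 rpm
shaft 2 → shaft 3 (gear mesh, 18/129): 5913.4 ÷ 0.13953 = 42379 rpm
shaft 3 → shaft 4 (gear mesh, 37/15): 42379 ÷ 2.4667 = 17181 rpm
shaft 4 → the load shaft (gear mesh, 21/19): 17181 ÷ 1.1053 = 15545 rpm

15545 rpm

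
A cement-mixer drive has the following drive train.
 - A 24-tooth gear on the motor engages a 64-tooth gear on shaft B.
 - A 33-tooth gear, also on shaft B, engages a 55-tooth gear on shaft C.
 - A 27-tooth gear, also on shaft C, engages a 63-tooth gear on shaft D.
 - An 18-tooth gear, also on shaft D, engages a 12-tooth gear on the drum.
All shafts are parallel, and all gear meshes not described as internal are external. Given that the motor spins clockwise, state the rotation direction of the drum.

the motor → shaft B: external mesh, 1 reversal → CCW.
shaft B → shaft C: external mesh, 1 reversal → CW.
shaft C → shaft D: external mesh, 1 reversal → CCW.
shaft D → the drum: external mesh, 1 reversal → CW.
4 reversals in total — an even number — so the drum turns the same way as the motor.

clockwise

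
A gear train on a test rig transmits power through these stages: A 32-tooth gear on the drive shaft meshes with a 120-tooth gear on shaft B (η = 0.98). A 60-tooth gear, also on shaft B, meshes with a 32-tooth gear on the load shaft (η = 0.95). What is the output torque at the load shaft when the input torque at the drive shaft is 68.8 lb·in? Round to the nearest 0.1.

gear mesh 120/32 = 3.75 → τ = 68.8·3.75·0.98 = 252.84 lb·in
gear mesh 32/60 = 0.53333 → τ = 252.84·0.53333·0.95 = 128.11 lb·in

128.1 lb·in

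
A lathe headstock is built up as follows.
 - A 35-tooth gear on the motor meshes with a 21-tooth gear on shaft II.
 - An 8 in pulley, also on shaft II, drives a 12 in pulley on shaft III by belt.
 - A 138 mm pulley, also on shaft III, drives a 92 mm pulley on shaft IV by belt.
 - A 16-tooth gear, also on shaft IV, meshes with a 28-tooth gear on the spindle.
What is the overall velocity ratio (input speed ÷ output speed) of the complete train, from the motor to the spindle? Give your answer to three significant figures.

1.05

Each stage contributes driven/driver: gear mesh 21/35 = 0.6, belt 12/8 = 1.5, belt 92/138 = 0.66667, gear mesh 28/16 = 1.75.
Overall: 0.6 × 1.5 × 0.66667 × 1.75 = 1.05.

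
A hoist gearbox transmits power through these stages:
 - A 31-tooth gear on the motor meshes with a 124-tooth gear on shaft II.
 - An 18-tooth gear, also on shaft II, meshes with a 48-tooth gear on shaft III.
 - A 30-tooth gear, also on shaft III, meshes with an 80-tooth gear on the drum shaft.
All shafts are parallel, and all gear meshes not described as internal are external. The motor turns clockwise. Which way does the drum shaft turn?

the motor → shaft II: external mesh, 1 reversal → CCW.
shaft II → shaft III: external mesh, 1 reversal → CW.
shaft III → the drum shaft: external mesh, 1 reversal → CCW.
3 reversals in total — an odd number — so the drum shaft turns opposite to the motor.

counterclockwise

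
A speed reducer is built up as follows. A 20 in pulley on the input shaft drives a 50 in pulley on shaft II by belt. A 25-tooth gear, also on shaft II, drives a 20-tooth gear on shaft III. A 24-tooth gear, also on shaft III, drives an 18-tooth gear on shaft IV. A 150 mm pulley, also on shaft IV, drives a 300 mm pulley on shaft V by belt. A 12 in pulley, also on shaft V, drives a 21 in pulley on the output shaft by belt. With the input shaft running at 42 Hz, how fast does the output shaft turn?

8 Hz

Belt: ratio = 50/20 = 2.5, so shaft II turns at 42 / 2.5 = 16.8 Hz.
Gear mesh: ratio = 20/25 = 0.8, so shaft III turns at 16.8 / 0.8 = 21 Hz.
Gear mesh: ratio = 18/24 = 0.75, so shaft IV turns at 21 / 0.75 = 28 Hz.
Belt: ratio = 300/150 = 2, so shaft V turns at 28 / 2 = 14 Hz.
Belt: ratio = 21/12 = 1.75, so the output shaft turns at 14 / 1.75 = 8 Hz.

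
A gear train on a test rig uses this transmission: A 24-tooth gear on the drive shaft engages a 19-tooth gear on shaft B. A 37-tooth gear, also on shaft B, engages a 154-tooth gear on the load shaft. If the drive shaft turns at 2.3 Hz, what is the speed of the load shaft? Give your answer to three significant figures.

Gear mesh: ratio = 19/24 = 0.79167, so shaft B turns at 2.3 / 0.79167 = 2.9053 Hz.
Gear mesh: ratio = 154/37 = 4.1622, so the load shaft turns at 2.9053 / 4.1622 = 0.69802 Hz.

0.698 Hz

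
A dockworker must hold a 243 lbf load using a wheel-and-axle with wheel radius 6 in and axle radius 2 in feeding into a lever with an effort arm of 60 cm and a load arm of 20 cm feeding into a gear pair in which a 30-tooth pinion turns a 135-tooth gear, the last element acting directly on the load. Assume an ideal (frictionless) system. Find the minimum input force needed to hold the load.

Wheel-and-axle MA = R/r = 6/2 = 3.
Lever MA = effort arm / load arm = 60/20 = 3.
Gear pair MA = 135/30 = 4.5.
Combined ideal MA = 3 × 3 × 4.5 = 40.5.
Effort = load / MA = 243 / 40.5 = 6 lbf.

6 lbf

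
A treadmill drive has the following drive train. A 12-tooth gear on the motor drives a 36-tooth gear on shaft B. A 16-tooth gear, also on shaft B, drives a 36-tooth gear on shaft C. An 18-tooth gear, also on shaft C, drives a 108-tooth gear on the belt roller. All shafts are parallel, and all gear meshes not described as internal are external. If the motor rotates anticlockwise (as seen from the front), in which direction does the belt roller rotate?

the motor → shaft B: external mesh, 1 reversal → CW.
shaft B → shaft C: external mesh, 1 reversal → CCW.
shaft C → the belt roller: external mesh, 1 reversal → CW.
3 reversals in total — an odd number — so the belt roller turns opposite to the motor.

clockwise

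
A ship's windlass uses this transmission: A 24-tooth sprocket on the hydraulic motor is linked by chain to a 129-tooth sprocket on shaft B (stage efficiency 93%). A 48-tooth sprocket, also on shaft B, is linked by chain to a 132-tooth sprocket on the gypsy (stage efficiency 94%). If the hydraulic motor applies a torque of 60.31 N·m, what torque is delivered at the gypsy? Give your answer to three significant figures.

779 N·m

chain 129/24 = 5.375 → τ = 60.31·5.375·0.93 = 301.47 N·m
chain 132/48 = 2.75 → τ = 301.47·2.75·0.94 = 779.31 N·m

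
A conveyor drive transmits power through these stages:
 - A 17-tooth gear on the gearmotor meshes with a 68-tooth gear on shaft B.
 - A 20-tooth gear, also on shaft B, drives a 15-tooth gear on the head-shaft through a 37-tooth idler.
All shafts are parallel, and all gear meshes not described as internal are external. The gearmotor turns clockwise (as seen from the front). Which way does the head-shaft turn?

the gearmotor → shaft B: external mesh, 1 reversal → CCW.
shaft B → the head-shaft: driver → idler → driven is 2 external meshes, 2 reversals → CCW.
3 reversals in total — an odd number — so the head-shaft turns opposite to the gearmotor.

counterclockwise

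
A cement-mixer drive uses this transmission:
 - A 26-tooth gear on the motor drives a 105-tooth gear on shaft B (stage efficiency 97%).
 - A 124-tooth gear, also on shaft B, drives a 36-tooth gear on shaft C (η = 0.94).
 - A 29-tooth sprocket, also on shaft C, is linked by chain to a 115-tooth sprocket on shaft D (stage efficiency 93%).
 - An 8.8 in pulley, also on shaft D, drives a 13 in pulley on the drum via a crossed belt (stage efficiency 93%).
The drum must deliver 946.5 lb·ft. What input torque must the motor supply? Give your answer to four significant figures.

174.7 lb·ft

Overall ratio R = 4.0385 × 0.29032 × 3.9655 × 1.4773 = 6.8684; overall efficiency η = 0.97 × 0.94 × 0.93 × 0.93 = 0.7886.
Input torque = output torque / (R × η) = 946.5 / (6.8684 × 0.7886) = 174.74 lb·ft.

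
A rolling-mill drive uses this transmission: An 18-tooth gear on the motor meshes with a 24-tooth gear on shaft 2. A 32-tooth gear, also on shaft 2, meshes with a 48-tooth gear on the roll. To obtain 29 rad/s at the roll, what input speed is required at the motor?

Overall ratio R = 1.3333 × 1.5 = 2.
Required input speed = output speed × R = 29 × 2 = 58 rad/s.

58 rad/s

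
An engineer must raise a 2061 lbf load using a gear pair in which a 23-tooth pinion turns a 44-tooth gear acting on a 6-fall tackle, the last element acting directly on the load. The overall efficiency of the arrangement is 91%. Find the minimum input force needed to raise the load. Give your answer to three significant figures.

Gear pair MA = 44/23 = 1.913.
Block-and-tackle MA = number of supporting rope parts = 6.
Combined ideal MA = 1.913 × 6 = 11.478.
Actual MA = 11.478 × 0.91 = 10.445.
Effort = load / actual MA = 2061 / 10.445 = 197.32 lbf.

197 lbf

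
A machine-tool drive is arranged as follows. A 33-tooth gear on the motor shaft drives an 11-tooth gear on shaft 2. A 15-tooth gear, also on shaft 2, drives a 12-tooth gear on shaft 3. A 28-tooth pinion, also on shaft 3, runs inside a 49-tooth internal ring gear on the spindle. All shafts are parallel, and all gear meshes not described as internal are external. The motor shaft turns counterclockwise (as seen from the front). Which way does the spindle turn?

the motor shaft → shaft 2: external mesh, 1 reversal → CW.
shaft 2 → shaft 3: external mesh, 1 reversal → CCW.
shaft 3 → the spindle: internal mesh, same direction → CCW.
2 reversals in total — an even number — so the spindle turns the same way as the motor shaft.

counterclockwise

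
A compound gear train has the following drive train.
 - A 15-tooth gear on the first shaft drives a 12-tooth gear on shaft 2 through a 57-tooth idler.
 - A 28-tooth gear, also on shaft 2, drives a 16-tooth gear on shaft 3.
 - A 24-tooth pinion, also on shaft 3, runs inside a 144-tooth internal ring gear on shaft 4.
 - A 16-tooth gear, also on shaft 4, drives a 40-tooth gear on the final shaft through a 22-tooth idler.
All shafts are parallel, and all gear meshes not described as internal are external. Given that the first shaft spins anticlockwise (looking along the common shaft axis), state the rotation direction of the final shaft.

clockwise

the first shaft → shaft 2: driver → idler → driven is 2 external meshes, 2 reversals → CCW.
shaft 2 → shaft 3: external mesh, 1 reversal → CW.
shaft 3 → shaft 4: internal mesh, same direction → CW.
shaft 4 → the final shaft: driver → idler → driven is 2 external meshes, 2 reversals → CW.
5 reversals in total — an odd number — so the final shaft turns opposite to the first shaft.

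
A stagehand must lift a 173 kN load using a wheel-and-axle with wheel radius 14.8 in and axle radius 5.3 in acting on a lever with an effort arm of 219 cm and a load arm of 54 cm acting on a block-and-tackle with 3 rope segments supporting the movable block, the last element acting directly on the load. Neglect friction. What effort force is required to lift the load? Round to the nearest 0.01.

5.09 kN

Wheel-and-axle MA = R/r = 14.8/5.3 = 2.7925.
Lever MA = effort arm / load arm = 219/54 = 4.0556.
Block-and-tackle MA = number of supporting rope parts = 3.
Combined ideal MA = 2.7925 × 4.0556 × 3 = 33.975.
Effort = load / MA = 173 / 33.975 = 5.092 kN.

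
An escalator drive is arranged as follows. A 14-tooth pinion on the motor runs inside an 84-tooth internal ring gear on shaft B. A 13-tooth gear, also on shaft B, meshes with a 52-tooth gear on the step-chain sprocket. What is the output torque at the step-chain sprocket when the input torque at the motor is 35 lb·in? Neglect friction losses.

internal gear 84/14 = 6 → τ = 35·6 = 210 lb·in
gear mesh 52/13 = 4 → τ = 210·4 = 840 lb·in

840 lb·in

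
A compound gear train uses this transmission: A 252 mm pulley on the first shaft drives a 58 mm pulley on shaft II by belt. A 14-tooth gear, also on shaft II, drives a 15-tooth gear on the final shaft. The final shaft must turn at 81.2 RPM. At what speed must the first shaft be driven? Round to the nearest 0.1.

20.0 RPM

Overall ratio R = 0.23016 × 1.0714 = 0.2466.
Required input speed = output speed × R = 81.2 × 0.2466 = 20.024 RPM.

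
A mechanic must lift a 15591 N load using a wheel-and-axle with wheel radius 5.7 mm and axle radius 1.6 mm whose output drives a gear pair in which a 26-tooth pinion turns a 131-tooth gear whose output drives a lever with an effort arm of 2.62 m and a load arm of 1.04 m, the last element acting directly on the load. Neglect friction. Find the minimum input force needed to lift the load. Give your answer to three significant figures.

Wheel-and-axle MA = R/r = 5.7/1.6 = 3.5625.
Gear pair MA = 131/26 = 5.0385.
Lever MA = effort arm / load arm = 2.62/1.04 = 2.5192.
Combined ideal MA = 3.5625 × 5.0385 × 2.5192 = 45.219.
Effort = load / MA = 15591 / 45.219 = 344.79 N.

345 N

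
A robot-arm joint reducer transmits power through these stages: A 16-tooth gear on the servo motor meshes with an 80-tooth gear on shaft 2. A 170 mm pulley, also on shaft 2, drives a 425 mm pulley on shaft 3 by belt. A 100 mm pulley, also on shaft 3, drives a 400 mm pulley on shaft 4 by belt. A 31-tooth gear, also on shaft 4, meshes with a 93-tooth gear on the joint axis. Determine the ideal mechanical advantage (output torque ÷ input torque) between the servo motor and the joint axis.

150

Each stage contributes driven/driver: gear mesh 80/16 = 5, belt 425/170 = 2.5, belt 400/100 = 4, gear mesh 93/31 = 3.
Overall: 5 × 2.5 × 4 × 3 = 150.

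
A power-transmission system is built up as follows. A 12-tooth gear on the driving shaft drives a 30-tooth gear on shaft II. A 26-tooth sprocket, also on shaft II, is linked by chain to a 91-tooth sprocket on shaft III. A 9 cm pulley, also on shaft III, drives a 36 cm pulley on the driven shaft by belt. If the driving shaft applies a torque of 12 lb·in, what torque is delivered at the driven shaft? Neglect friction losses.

Gear mesh: ratio = 30/12 = 2.5; torque at shaft II = 12 × 2.5 = 30 lb·in.
Chain: ratio = 91/26 = 3.5; torque at shaft III = 30 × 3.5 = 105 lb·in.
Belt: ratio = 36/9 = 4; torque at the driven shaft = 105 × 4 = 420 lb·in.

420 lb·in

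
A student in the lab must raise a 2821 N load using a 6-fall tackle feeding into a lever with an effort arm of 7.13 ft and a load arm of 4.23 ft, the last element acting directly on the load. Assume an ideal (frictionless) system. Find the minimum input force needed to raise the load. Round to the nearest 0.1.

278.9 N

Block-and-tackle MA = number of supporting rope parts = 6.
Lever MA = effort arm / load arm = 7.13/4.23 = 1.6856.
Combined ideal MA = 6 × 1.6856 = 10.113.
Effort = load / MA = 2821 / 10.113 = 278.93 N.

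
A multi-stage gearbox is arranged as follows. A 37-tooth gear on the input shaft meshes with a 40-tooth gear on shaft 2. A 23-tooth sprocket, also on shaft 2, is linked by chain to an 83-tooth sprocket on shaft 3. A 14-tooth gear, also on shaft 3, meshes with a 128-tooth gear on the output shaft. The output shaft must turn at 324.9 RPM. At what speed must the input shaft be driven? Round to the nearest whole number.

11589 RPM

Overall ratio R = 1.0811 × 3.6087 × 9.1429 = 35.669.
Required input speed = output speed × R = 324.9 × 35.669 = 11589 RPM.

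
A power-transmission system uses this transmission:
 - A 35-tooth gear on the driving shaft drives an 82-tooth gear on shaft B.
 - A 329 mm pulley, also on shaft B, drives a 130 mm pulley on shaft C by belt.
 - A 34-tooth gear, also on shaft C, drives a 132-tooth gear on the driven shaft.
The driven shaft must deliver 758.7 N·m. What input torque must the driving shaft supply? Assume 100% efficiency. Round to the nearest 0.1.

Overall ratio R = 2.3429 × 0.39514 × 3.8824 = 3.5941.
Input torque = output torque / R = 758.7 / 3.5941 = 211.1 N·m.

211.1 N·m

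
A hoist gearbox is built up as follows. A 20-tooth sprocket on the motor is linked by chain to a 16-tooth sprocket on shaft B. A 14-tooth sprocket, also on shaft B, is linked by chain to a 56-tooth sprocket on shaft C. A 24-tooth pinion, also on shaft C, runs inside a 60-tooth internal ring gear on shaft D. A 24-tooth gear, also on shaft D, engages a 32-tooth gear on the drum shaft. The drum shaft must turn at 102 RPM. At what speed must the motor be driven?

Overall ratio R = 0.8 × 4 × 2.5 × 1.3333 = 10.667.
Required input speed = output speed × R = 102 × 10.667 = 1088 RPM.

1088 RPM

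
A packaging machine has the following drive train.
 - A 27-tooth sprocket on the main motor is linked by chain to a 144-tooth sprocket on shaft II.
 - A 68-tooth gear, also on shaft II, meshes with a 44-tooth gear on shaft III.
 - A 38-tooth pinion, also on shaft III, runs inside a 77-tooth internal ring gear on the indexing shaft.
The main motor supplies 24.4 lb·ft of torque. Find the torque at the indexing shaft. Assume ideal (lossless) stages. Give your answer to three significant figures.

171 lb·ft

Chain: ratio = 144/27 = 5.3333; torque at shaft II = 24.4 × 5.3333 = 130.13 lb·ft.
Gear mesh: ratio = 44/68 = 0.64706; torque at shaft III = 130.13 × 0.64706 = 84.204 lb·ft.
Internal gear: ratio = 77/38 = 2.0263; torque at the indexing shaft = 84.204 × 2.0263 = 170.62 lb·ft.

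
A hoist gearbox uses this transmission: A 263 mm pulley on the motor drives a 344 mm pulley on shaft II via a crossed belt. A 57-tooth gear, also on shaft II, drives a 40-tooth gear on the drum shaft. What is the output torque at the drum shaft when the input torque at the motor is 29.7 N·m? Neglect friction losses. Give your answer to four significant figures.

27.26 N·m

After the belt (344/263): 29.7 × 1.308 = 38.847 N·m
After the gear mesh (40/57): 38.847 × 0.70175 = 27.261 N·m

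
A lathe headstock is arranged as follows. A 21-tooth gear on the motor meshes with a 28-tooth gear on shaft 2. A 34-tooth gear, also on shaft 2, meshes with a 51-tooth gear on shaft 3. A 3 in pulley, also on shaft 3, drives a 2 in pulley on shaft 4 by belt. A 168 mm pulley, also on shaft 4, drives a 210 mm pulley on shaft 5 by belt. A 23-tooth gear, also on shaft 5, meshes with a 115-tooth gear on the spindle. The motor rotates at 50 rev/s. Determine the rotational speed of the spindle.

the motor → shaft 2 (gear mesh, 28/21): 50 ÷ 1.3333 = 37.5 rev/s
shaft 2 → shaft 3 (gear mesh, 51/34): 37.5 ÷ 1.5 = 25 rev/s
shaft 3 → shaft 4 (belt, 2/3): 25 ÷ 0.66667 = 37.5 rev/s
shaft 4 → shaft 5 (belt, 210/168): 37.5 ÷ 1.25 = 30 rev/s
shaft 5 → the spindle (gear mesh, 115/23): 30 ÷ 5 = 6 rev/s

6 rev/s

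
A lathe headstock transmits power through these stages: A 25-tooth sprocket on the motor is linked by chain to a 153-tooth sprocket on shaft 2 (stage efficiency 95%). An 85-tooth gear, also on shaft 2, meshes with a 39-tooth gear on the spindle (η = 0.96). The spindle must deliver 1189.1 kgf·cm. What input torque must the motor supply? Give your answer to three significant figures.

Overall ratio R = 6.12 × 0.45882 = 2.808; overall efficiency η = 0.95 × 0.96 = 0.9120.
Input torque = output torque / (R × η) = 1189.1 / (2.808 × 0.9120) = 464.33 kgf·cm.

464 kgf·cm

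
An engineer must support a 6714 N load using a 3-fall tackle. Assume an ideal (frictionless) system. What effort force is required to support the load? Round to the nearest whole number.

2238 N

Block-and-tackle MA = number of supporting rope parts = 3.
Effort = load / MA = 6714 / 3 = 2238 N.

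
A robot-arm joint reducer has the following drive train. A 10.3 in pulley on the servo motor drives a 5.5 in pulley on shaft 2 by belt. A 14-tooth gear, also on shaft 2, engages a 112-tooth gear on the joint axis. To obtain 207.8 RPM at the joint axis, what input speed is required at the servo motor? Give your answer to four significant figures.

Overall ratio R = 0.53398 × 8 = 4.2718.
Required input speed = output speed × R = 207.8 × 4.2718 = 887.69 RPM.

887.7 RPM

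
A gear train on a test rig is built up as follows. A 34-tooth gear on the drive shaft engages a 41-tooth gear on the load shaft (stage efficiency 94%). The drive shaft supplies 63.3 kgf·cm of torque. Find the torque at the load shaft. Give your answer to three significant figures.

71.8 kgf·cm

Gear mesh: ratio = 41/34 = 1.2059; torque at the load shaft = 63.3 × 1.2059 × 0.94 = 71.752 kgf·cm.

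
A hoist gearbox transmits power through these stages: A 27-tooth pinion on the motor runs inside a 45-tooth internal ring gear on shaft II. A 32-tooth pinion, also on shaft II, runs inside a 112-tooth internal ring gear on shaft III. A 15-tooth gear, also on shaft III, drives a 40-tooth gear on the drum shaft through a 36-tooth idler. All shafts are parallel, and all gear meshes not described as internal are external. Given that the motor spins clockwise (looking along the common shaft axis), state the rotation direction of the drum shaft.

clockwise

the motor → shaft II: internal mesh, same direction → CW.
shaft II → shaft III: internal mesh, same direction → CW.
shaft III → the drum shaft: driver → idler → driven is 2 external meshes, 2 reversals → CW.
2 reversals in total — an even number — so the drum shaft turns the same way as the motor.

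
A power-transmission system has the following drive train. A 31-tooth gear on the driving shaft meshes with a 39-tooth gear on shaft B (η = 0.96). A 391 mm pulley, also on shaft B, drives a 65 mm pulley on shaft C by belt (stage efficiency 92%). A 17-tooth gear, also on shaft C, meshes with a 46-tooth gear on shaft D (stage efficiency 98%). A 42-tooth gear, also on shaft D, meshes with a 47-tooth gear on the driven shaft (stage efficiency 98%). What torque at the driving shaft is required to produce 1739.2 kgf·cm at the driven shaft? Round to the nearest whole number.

Overall ratio R = 1.2581 × 0.16624 × 2.7059 × 1.119 = 0.63328; overall efficiency η = 0.96 × 0.92 × 0.98 × 0.98 = 0.8482.
Input torque = output torque / (R × η) = 1739.2 / (0.63328 × 0.8482) = 3237.7 kgf·cm.

3238 kgf·cm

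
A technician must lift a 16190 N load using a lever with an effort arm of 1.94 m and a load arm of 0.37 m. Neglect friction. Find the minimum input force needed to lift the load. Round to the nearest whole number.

3088 N

Lever MA = effort arm / load arm = 1.94/0.37 = 5.2432.
Effort = load / MA = 16190 / 5.2432 = 3087.8 N.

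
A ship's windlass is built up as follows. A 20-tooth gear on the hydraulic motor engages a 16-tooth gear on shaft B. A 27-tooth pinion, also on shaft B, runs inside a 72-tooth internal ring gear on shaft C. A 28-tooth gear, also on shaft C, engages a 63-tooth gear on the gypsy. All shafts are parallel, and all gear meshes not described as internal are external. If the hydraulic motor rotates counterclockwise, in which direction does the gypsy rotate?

counterclockwise

the hydraulic motor → shaft B: external mesh, 1 reversal → CW.
shaft B → shaft C: internal mesh, same direction → CW.
shaft C → the gypsy: external mesh, 1 reversal → CCW.
2 reversals in total — an even number — so the gypsy turns the same way as the hydraulic motor.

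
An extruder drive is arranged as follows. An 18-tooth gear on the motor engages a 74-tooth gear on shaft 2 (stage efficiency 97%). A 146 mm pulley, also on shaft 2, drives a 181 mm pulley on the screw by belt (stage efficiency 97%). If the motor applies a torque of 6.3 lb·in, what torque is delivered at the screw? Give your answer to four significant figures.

After the gear mesh (74/18): 6.3 × 4.1111 × 0.97 = 25.123 lb·in
After the belt (181/146): 25.123 × 1.2397 × 0.97 = 30.211 lb·in

30.21 lb·in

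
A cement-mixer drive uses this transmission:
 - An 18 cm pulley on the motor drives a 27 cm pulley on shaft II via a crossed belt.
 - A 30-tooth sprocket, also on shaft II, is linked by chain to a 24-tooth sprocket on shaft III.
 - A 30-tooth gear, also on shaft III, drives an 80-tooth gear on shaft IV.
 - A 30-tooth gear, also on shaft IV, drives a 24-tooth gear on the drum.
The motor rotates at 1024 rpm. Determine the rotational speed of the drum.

400 rpm

Belt: ratio = 27/18 = 1.5, so shaft II turns at 1024 / 1.5 = 682.67 rpm.
Chain: ratio = 24/30 = 0.8, so shaft III turns at 682.67 / 0.8 = 853.33 rpm.
Gear mesh: ratio = 80/30 = 2.6667, so shaft IV turns at 853.33 / 2.6667 = 320 rpm.
Gear mesh: ratio = 24/30 = 0.8, so the drum turns at 320 / 0.8 = 400 rpm.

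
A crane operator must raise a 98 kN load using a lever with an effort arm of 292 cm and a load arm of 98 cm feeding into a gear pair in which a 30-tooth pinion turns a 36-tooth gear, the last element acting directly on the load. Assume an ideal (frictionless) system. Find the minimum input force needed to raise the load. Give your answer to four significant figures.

27.41 kN

Lever MA = effort arm / load arm = 292/98 = 2.9796.
Gear pair MA = 36/30 = 1.2.
Combined ideal MA = 2.9796 × 1.2 = 3.5755.
Effort = load / MA = 98 / 3.5755 = 27.409 kN.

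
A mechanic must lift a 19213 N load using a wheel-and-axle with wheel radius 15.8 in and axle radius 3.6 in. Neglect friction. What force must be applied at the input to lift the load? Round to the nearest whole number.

4378 N

Wheel-and-axle MA = R/r = 15.8/3.6 = 4.3889.
Effort = load / MA = 19213 / 4.3889 = 4377.6 N.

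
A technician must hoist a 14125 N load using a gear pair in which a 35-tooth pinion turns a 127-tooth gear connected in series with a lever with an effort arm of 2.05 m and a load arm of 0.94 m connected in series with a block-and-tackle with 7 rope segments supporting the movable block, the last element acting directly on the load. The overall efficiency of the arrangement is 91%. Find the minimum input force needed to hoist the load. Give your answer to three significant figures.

280 N

Gear pair MA = 127/35 = 3.6286.
Lever MA = effort arm / load arm = 2.05/0.94 = 2.1809.
Block-and-tackle MA = number of supporting rope parts = 7.
Combined ideal MA = 3.6286 × 2.1809 × 7 = 55.394.
Actual MA = 55.394 × 0.91 = 50.408.
Effort = load / actual MA = 14125 / 50.408 = 280.21 N.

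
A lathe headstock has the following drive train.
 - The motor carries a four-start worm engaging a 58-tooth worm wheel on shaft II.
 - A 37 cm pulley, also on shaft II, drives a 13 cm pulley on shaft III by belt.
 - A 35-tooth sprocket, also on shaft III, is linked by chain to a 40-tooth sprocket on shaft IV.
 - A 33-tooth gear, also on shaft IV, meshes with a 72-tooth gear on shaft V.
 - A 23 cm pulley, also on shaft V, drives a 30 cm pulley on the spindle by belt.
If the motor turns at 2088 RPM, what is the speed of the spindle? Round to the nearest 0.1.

the motor → shaft II (worm, 58/4): 2088 ÷ 14.5 = 144 RPM
shaft II → shaft III (belt, 13/37): 144 ÷ 0.35135 = 409.85 RPM
shaft III → shaft IV (chain, 40/35): 409.85 ÷ 1.1429 = 358.62 RPM
shaft IV → shaft V (gear mesh, 72/33): 358.62 ÷ 2.1818 = 164.37 RPM
shaft V → the spindle (belt, 30/23): 164.37 ÷ 1.3043 = 126.01 RPM

126.0 RPM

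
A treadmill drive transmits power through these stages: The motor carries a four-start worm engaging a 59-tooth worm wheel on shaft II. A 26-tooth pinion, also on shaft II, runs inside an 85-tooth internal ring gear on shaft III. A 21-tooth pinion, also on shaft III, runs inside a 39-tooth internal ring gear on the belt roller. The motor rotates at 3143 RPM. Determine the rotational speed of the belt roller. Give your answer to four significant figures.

the motor → shaft II (worm, 59/4): 3143 ÷ 14.75 = 213.08 RPM
shaft II → shaft III (internal gear, 85/26): 213.08 ÷ 3.2692 = 65.179 RPM
shaft III → the belt roller (internal gear, 39/21): 65.179 ÷ 1.8571 = 35.096 RPM

35.10 RPM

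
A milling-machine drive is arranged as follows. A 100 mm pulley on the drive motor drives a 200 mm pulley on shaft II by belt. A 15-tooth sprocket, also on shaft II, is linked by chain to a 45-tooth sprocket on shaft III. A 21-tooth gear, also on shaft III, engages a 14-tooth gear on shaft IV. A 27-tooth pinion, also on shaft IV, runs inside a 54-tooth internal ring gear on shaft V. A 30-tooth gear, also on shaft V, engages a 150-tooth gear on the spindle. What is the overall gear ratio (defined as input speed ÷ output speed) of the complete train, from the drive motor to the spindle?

Each stage contributes driven/driver: belt 200/100 = 2, chain 45/15 = 3, gear mesh 14/21 = 0.66667, internal gear 54/27 = 2, gear mesh 150/30 = 5.
Overall: 2 × 3 × 0.66667 × 2 × 5 = 40.

40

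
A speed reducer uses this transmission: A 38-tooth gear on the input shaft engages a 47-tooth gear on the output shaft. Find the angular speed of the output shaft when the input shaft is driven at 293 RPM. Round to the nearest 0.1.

gear mesh 47/38 = 1.2368 → 293/1.2368 = 236.89 RPM

236.9 RPM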